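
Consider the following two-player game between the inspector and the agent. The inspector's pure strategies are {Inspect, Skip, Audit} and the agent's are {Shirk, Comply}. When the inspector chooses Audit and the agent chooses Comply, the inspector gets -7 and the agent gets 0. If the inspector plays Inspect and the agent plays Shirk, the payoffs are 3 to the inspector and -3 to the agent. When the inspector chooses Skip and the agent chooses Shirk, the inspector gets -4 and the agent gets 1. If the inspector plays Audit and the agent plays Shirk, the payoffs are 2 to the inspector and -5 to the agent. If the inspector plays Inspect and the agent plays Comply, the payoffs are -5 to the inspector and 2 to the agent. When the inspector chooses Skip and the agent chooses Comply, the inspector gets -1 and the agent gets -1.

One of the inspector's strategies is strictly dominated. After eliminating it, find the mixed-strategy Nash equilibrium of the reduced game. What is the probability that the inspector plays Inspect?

p = 2/7

The inspector's strategy Audit is strictly dominated by Inspect: 3 > 2 and -5 > -7. Eliminate Audit.
Set the agent's expected payoff from Shirk equal to that from Comply:
  the agent's payoff to Shirk: p·(-3) + (1−p)·1 = -4p + 1
  the agent's payoff to Comply: p·2 + (1−p)·(-1) = 3p - 1
  -4p + 1 = 3p - 1  ⇒  -7p = -2  ⇒  p = 2/7.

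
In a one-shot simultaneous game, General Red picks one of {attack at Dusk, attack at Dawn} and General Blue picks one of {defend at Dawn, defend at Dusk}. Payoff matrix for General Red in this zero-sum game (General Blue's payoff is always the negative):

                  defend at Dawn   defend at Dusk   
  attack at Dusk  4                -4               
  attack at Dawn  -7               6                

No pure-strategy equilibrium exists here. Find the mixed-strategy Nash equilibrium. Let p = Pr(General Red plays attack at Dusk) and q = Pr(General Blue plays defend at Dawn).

p = 13/21, q = 10/21

General Red's mix must leave General Blue indifferent between defend at Dawn and defend at Dusk.
  General Blue's expected payoff from defend at Dawn: p·(-4) + (1−p)·7 = -11p + 7
  General Blue's expected payoff from defend at Dusk: p·4 + (1−p)·(-6) = 10p - 6
  -11p + 7 = 10p - 6  ⇒  -21p = -13  ⇒  p = 13/21.
For General Red to be willing to mix, General Red must be indifferent between attack at Dusk and attack at Dawn, which pins down General Blue's mix.
  General Red's payoff to attack at Dusk: q·4 + (1−q)·(-4) = 8q - 4
  General Red's payoff to attack at Dawn: q·(-7) + (1−q)·6 = -13q + 6
  8q - 4 = -13q + 6  ⇒  21q = 10  ⇒  q = 10/21.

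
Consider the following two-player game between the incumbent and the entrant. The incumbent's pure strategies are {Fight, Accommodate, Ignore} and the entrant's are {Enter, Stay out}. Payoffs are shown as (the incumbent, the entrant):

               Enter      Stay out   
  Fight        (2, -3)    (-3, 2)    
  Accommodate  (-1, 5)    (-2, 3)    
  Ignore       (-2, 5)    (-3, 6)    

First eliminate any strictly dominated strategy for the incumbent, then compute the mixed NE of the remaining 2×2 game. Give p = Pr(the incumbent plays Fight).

The incumbent's strategy Ignore is strictly dominated by Accommodate: -1 > -2 and -2 > -3. Eliminate Ignore.
In a mixed equilibrium the entrant is indifferent between Enter and Stay out; this condition fixes p.
  the entrant's payoff to Enter: p·(-3) + (1−p)·5 = -8p + 5
  the entrant's payoff to Stay out: p·2 + (1−p)·3 = -p + 3
  -8p + 5 = -p + 3  ⇒  -7p = -2  ⇒  p = 2/7.

p = 2/7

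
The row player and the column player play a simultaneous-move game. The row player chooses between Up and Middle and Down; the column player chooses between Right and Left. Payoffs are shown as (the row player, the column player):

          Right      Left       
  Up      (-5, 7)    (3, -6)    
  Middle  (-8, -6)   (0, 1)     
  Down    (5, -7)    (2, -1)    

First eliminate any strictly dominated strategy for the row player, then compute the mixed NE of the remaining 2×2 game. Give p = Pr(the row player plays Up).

p = 6/19

The row player's strategy Middle is strictly dominated by Up: -5 > -8 and 3 > 0. Eliminate Middle.
In a mixed equilibrium the column player is indifferent between Right and Left; this condition fixes p.
  the column player's expected payoff from Right: p·7 + (1−p)·(-7) = 14p - 7
  the column player's expected payoff from Left: p·(-6) + (1−p)·(-1) = -5p - 1
  14p - 7 = -5p - 1  ⇒  19p = 6  ⇒  p = 6/19.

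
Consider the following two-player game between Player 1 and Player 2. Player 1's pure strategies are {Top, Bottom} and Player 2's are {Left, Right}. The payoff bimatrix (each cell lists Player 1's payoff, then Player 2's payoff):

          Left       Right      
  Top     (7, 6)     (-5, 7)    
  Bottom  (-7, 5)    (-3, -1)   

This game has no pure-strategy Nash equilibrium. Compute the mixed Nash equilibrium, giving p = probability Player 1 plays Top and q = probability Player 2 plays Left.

Set Player 2's expected payoff from Left equal to that from Right:
  Player 2's expected payoff from Left: p·6 + (1−p)·5 = p + 5
  Player 2's expected payoff from Right: p·7 + (1−p)·(-1) = 8p - 1
  p + 5 = 8p - 1  ⇒  -7p = -6  ⇒  p = 6/7.
For Player 1 to be willing to mix, Player 1 must be indifferent between Top and Bottom, which pins down Player 2's mix.
  Player 1's payoff to Top: q·7 + (1−q)·(-5) = 12q - 5
  Player 1's payoff to Bottom: q·(-7) + (1−q)·(-3) = -4q - 3
  12q - 5 = -4q - 3  ⇒  16q = 2  ⇒  q = 1/8.

p = 6/7, q = 1/8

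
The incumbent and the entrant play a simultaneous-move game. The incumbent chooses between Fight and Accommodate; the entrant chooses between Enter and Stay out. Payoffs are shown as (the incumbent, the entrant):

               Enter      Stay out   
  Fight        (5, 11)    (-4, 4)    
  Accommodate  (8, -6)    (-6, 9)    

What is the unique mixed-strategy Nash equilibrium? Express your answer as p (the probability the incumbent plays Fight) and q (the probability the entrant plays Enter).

In a mixed equilibrium the entrant is indifferent between Enter and Stay out; this condition fixes p.
  the entrant's payoff from Enter: p·11 + (1−p)·(-6) = 17p - 6
  the entrant's payoff from Stay out: p·4 + (1−p)·9 = -5p + 9
  17p - 6 = -5p + 9  ⇒  22p = 15  ⇒  p = 15/22.
In a mixed equilibrium the incumbent is indifferent between Fight and Accommodate; this condition fixes q.
  the incumbent's payoff to Fight: q·5 + (1−q)·(-4) = 9q - 4
  the incumbent's payoff to Accommodate: q·8 + (1−q)·(-6) = 14q - 6
  9q - 4 = 14q - 6  ⇒  -5q = -2  ⇒  q = 2/5.

p = 15/22, q = 2/5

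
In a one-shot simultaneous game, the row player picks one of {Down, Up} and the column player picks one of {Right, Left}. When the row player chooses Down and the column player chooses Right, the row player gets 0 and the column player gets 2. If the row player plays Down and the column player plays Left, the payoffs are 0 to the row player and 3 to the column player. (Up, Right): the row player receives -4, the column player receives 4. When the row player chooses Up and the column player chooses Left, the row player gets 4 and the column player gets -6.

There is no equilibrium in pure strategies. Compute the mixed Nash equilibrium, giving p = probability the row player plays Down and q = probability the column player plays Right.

The row player's mix must leave the column player indifferent between Right and Left.
  the column player's payoff to Right: p·2 + (1−p)·4 = -2p + 4
  the column player's payoff to Left: p·3 + (1−p)·(-6) = 9p - 6
  -2p + 4 = 9p - 6  ⇒  -11p = -10  ⇒  p = 10/11.
The row player's indifference between Down and Up determines the column player's mixing probability q:
  the row player's expected payoff from Down: q·0 + (1−q)·0 = 0
  the row player's expected payoff from Up: q·(-4) + (1−q)·4 = -8q + 4
  0 = -8q + 4  ⇒  8q = 4  ⇒  q = 1/2.

p = 10/11, q = 1/2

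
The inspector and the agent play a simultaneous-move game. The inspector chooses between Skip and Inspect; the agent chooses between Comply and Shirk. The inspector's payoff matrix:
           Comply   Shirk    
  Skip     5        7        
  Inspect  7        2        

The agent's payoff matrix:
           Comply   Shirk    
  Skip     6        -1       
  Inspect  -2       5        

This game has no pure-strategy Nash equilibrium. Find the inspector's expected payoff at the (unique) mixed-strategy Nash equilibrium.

The inspector's indifference between Skip and Inspect determines the agent's mixing probability q:
  the inspector's payoff from Skip: q·5 + (1−q)·7 = -2q + 7
  the inspector's payoff from Inspect: q·7 + (1−q)·2 = 5q + 2
  -2q + 7 = 5q + 2  ⇒  -7q = -5  ⇒  q = 5/7.
At equilibrium the inspector is indifferent across rows, so the inspector's payoff equals the payoff from Skip: (5/7)·5 + (2/7)·7 = 39/7.

39/7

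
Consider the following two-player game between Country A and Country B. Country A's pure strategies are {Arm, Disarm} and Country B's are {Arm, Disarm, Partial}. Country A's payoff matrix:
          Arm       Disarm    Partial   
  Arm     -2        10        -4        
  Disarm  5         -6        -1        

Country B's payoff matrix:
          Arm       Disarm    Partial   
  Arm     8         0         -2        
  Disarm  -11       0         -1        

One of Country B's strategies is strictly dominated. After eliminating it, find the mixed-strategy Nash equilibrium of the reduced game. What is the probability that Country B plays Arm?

Country B's strategy Partial is strictly dominated by Disarm: 0 > -2 and 0 > -1. Eliminate Partial.
For Country A to be willing to mix, Country A must be indifferent between Arm and Disarm, which pins down Country B's mix.
  Country A's payoff to Arm: q·(-2) + (1−q)·10 = -12q + 10
  Country A's payoff to Disarm: q·5 + (1−q)·(-6) = 11q - 6
  -12q + 10 = 11q - 6  ⇒  -23q = -16  ⇒  q = 16/23.

q = 16/23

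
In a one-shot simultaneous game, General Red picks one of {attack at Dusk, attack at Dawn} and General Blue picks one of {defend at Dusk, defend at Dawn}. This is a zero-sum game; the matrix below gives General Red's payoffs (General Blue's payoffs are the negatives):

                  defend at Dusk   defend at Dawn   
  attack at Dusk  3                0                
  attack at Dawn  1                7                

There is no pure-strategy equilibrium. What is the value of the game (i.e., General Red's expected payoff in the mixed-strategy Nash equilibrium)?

v = 7/3

For General Red to be willing to mix, General Red must be indifferent between attack at Dusk and attack at Dawn, which pins down General Blue's mix.
  General Red's payoff to attack at Dusk: q·3 + (1−q)·0 = 3q
  General Red's payoff to attack at Dawn: q·1 + (1−q)·7 = -6q + 7
  3q = -6q + 7  ⇒  9q = 7  ⇒  q = 7/9.
The value is General Red's expected payoff against this mix (using attack at Dusk): (7/9)·3 + (2/9)·0 = 7/3.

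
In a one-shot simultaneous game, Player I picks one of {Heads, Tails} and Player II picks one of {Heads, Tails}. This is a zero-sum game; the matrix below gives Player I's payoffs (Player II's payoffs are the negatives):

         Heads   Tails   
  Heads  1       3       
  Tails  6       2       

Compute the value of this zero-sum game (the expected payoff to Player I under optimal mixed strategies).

For Player I to be willing to mix, Player I must be indifferent between Heads and Tails, which pins down Player II's mix.
  Player I's expected payoff from Heads: q·1 + (1−q)·3 = -2q + 3
  Player I's expected payoff from Tails: q·6 + (1−q)·2 = 4q + 2
  -2q + 3 = 4q + 2  ⇒  -6q = -1  ⇒  q = 1/6.
The value is Player I's expected payoff against this mix (using Heads): (1/6)·1 + (5/6)·3 = 8/3.

v = 8/3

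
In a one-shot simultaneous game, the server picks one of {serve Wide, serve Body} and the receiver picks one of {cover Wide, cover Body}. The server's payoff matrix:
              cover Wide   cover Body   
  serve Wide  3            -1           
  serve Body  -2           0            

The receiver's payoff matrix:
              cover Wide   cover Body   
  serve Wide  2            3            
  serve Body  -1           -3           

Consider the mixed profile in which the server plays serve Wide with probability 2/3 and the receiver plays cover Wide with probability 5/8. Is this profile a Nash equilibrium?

No

Given the receiver's mix q = 5/8, the server's payoff from serve Wide is 3/2 but from serve Body is -5/4. The server strictly prefers serve Wide, so the server would not mix.
So the proposed profile is not a Nash equilibrium.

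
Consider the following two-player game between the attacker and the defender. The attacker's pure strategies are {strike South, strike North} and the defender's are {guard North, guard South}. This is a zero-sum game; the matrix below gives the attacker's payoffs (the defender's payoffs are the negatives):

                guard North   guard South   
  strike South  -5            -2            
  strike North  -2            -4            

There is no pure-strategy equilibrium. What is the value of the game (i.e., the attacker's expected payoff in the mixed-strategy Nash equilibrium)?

For the attacker to be willing to mix, the attacker must be indifferent between strike South and strike North, which pins down the defender's mix.
  the attacker's payoff from strike South: q·(-5) + (1−q)·(-2) = -3q - 2
  the attacker's payoff from strike North: q·(-2) + (1−q)·(-4) = 2q - 4
  -3q - 2 = 2q - 4  ⇒  -5q = -2  ⇒  q = 2/5.
The value is the attacker's expected payoff against this mix (using strike South): (2/5)·(-5) + (3/5)·(-2) = -16/5.

v = -16/5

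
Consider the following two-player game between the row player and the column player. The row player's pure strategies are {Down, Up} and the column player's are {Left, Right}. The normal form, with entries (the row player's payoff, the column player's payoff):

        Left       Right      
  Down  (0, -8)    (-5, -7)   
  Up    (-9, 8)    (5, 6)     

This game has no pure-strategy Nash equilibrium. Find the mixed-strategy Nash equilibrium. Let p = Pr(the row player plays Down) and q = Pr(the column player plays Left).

p = 2/3, q = 10/19

The row player's mix must leave the column player indifferent between Left and Right.
  the column player's payoff from Left: p·(-8) + (1−p)·8 = -16p + 8
  the column player's payoff from Right: p·(-7) + (1−p)·6 = -13p + 6
  -16p + 8 = -13p + 6  ⇒  -3p = -2  ⇒  p = 2/3.
Set the row player's expected payoff from Down equal to that from Up:
  the row player's expected payoff from Down: q·0 + (1−q)·(-5) = 5q - 5
  the row player's expected payoff from Up: q·(-9) + (1−q)·5 = -14q + 5
  5q - 5 = -14q + 5  ⇒  19q = 10  ⇒  q = 10/19.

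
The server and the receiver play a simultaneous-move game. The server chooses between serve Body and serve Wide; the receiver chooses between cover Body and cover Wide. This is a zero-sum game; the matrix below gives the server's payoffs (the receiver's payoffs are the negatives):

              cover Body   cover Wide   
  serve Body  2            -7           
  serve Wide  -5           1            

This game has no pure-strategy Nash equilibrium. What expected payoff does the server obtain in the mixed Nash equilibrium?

-11/5

Set the server's expected payoff from serve Body equal to that from serve Wide:
  the server's expected payoff from serve Body: q·2 + (1−q)·(-7) = 9q - 7
  the server's expected payoff from serve Wide: q·(-5) + (1−q)·1 = -6q + 1
  9q - 7 = -6q + 1  ⇒  15q = 8  ⇒  q = 8/15.
At equilibrium the server is indifferent across rows, so the server's payoff equals the payoff from serve Body: (8/15)·2 + (7/15)·(-7) = -11/5.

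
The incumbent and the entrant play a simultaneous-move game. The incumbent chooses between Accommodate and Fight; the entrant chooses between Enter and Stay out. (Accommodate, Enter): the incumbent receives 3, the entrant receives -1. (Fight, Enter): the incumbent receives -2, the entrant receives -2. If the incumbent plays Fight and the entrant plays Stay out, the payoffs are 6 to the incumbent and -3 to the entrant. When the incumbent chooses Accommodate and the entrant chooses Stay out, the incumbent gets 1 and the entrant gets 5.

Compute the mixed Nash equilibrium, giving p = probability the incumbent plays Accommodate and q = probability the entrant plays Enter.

In a mixed equilibrium the entrant is indifferent between Enter and Stay out; this condition fixes p.
  the entrant's expected payoff from Enter: p·(-1) + (1−p)·(-2) = p - 2
  the entrant's expected payoff from Stay out: p·5 + (1−p)·(-3) = 8p - 3
  p - 2 = 8p - 3  ⇒  -7p = -1  ⇒  p = 1/7.
In a mixed equilibrium the incumbent is indifferent between Accommodate and Fight; this condition fixes q.
  the incumbent's payoff to Accommodate: q·3 + (1−q)·1 = 2q + 1
  the incumbent's payoff to Fight: q·(-2) + (1−q)·6 = -8q + 6
  2q + 1 = -8q + 6  ⇒  10q = 5  ⇒  q = 1/2.

p = 1/7, q = 1/2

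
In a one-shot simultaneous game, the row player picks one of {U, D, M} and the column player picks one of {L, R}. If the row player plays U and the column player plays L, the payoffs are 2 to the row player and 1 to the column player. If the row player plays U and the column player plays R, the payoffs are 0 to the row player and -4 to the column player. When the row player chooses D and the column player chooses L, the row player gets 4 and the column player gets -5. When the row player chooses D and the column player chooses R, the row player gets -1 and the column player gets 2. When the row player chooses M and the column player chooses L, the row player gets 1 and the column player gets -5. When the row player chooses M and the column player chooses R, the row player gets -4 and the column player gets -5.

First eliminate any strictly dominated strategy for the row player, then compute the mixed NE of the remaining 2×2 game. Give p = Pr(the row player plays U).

p = 7/12

The row player's strategy M is strictly dominated by D: 4 > 1 and -1 > -4. Eliminate M.
The row player's mix must leave the column player indifferent between L and R.
  the column player's payoff from L: p·1 + (1−p)·(-5) = 6p - 5
  the column player's payoff from R: p·(-4) + (1−p)·2 = -6p + 2
  6p - 5 = -6p + 2  ⇒  12p = 7  ⇒  p = 7/12.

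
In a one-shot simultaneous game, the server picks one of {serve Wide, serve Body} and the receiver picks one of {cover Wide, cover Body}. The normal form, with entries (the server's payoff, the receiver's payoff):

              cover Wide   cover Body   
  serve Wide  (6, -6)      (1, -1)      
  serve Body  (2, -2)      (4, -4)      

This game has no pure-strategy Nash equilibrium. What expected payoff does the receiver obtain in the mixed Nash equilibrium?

Set the receiver's expected payoff from cover Wide equal to that from cover Body:
  the receiver's payoff from cover Wide: p·(-6) + (1−p)·(-2) = -4p - 2
  the receiver's payoff from cover Body: p·(-1) + (1−p)·(-4) = 3p - 4
  -4p - 2 = 3p - 4  ⇒  -7p = -2  ⇒  p = 2/7.
At equilibrium the receiver is indifferent across columns, so the receiver's payoff equals the payoff from cover Wide: (2/7)·(-6) + (5/7)·(-2) = -22/7.

-22/7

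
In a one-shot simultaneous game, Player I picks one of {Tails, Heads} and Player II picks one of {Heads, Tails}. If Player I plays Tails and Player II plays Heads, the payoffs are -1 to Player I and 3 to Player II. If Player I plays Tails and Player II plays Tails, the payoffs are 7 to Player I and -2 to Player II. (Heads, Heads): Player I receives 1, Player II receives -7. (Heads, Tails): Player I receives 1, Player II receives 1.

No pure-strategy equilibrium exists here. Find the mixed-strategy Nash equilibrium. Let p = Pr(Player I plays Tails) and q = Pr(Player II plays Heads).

Set Player II's expected payoff from Heads equal to that from Tails:
  Player II's payoff to Heads: p·3 + (1−p)·(-7) = 10p - 7
  Player II's payoff to Tails: p·(-2) + (1−p)·1 = -3p + 1
  10p - 7 = -3p + 1  ⇒  13p = 8  ⇒  p = 8/13.
For Player I to be willing to mix, Player I must be indifferent between Tails and Heads, which pins down Player II's mix.
  Player I's expected payoff from Tails: q·(-1) + (1−q)·7 = -8q + 7
  Player I's expected payoff from Heads: q·1 + (1−q)·1 = 1
  -8q + 7 = 1  ⇒  -8q = -6  ⇒  q = 3/4.

p = 8/13, q = 3/4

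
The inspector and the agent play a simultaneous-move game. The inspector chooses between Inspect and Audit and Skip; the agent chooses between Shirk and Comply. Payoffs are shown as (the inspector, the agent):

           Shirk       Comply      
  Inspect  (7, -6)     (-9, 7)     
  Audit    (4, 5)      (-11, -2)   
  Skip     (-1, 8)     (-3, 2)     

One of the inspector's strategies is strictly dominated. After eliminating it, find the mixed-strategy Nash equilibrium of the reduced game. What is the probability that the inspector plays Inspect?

p = 6/19

The inspector's strategy Audit is strictly dominated by Inspect: 7 > 4 and -9 > -11. Eliminate Audit.
The inspector's mix must leave the agent indifferent between Shirk and Comply.
  the agent's payoff from Shirk: p·(-6) + (1−p)·8 = -14p + 8
  the agent's payoff from Comply: p·7 + (1−p)·2 = 5p + 2
  -14p + 8 = 5p + 2  ⇒  -19p = -6  ⇒  p = 6/19.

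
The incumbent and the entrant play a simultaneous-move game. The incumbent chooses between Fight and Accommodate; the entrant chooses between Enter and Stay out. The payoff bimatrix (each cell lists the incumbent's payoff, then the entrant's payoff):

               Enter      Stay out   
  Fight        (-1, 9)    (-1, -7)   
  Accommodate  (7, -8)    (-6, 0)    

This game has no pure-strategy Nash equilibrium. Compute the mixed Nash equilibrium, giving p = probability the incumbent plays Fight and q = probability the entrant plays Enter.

p = 1/3, q = 5/13

The entrant's indifference between Enter and Stay out determines the incumbent's mixing probability p:
  the entrant's expected payoff from Enter: p·9 + (1−p)·(-8) = 17p - 8
  the entrant's expected payoff from Stay out: p·(-7) + (1−p)·0 = -7p
  17p - 8 = -7p  ⇒  24p = 8  ⇒  p = 1/3.
Set the incumbent's expected payoff from Fight equal to that from Accommodate:
  the incumbent's payoff to Fight: q·(-1) + (1−q)·(-1) = -1
  the incumbent's payoff to Accommodate: q·7 + (1−q)·(-6) = 13q - 6
  -1 = 13q - 6  ⇒  -13q = -5  ⇒  q = 5/13.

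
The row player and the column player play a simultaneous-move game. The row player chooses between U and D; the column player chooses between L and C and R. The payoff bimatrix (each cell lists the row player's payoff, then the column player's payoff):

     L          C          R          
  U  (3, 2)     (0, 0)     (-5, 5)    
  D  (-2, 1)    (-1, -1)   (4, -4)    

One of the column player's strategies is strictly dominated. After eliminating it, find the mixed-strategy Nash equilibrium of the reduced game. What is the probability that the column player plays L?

The column player's strategy C is strictly dominated by L: 2 > 0 and 1 > -1. Eliminate C.
Set the row player's expected payoff from U equal to that from D:
  the row player's expected payoff from U: q·3 + (1−q)·(-5) = 8q - 5
  the row player's expected payoff from D: q·(-2) + (1−q)·4 = -6q + 4
  8q - 5 = -6q + 4  ⇒  14q = 9  ⇒  q = 9/14.

q = 9/14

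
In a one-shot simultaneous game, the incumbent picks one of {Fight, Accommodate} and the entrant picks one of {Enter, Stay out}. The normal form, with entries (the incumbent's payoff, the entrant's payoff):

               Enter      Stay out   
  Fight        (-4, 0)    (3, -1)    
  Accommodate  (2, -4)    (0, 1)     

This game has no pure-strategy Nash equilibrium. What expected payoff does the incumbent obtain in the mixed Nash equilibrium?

2/3

In a mixed equilibrium the incumbent is indifferent between Fight and Accommodate; this condition fixes q.
  the incumbent's payoff to Fight: q·(-4) + (1−q)·3 = -7q + 3
  the incumbent's payoff to Accommodate: q·2 + (1−q)·0 = 2q
  -7q + 3 = 2q  ⇒  -9q = -3  ⇒  q = 1/3.
At equilibrium the incumbent is indifferent across rows, so the incumbent's payoff equals the payoff from Fight: (1/3)·(-4) + (2/3)·3 = 2/3.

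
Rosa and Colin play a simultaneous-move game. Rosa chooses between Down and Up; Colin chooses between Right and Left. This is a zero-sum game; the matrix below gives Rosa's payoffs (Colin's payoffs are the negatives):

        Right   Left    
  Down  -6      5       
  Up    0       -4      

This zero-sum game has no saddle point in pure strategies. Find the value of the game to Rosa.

v = -8/5

In a mixed equilibrium Rosa is indifferent between Down and Up; this condition fixes q.
  Rosa's payoff from Down: q·(-6) + (1−q)·5 = -11q + 5
  Rosa's payoff from Up: q·0 + (1−q)·(-4) = 4q - 4
  -11q + 5 = 4q - 4  ⇒  -15q = -9  ⇒  q = 3/5.
The value is Rosa's expected payoff against this mix (using Down): (3/5)·(-6) + (2/5)·5 = -8/5.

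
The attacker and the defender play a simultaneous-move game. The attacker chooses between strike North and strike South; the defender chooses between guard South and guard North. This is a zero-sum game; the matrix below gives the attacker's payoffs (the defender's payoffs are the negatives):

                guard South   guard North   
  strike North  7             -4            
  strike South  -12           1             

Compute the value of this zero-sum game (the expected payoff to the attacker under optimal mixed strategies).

Set the attacker's expected payoff from strike North equal to that from strike South:
  the attacker's payoff to strike North: q·7 + (1−q)·(-4) = 11q - 4
  the attacker's payoff to strike South: q·(-12) + (1−q)·1 = -13q + 1
  11q - 4 = -13q + 1  ⇒  24q = 5  ⇒  q = 5/24.
The value is the attacker's expected payoff against this mix (using strike North): (5/24)·7 + (19/24)·(-4) = -41/24.

v = -41/24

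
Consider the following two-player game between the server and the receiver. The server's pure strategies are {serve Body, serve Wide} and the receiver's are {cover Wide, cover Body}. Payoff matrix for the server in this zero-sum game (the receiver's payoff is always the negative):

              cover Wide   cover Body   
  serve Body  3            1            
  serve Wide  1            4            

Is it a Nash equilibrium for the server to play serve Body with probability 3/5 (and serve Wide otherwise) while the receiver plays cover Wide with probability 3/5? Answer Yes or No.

Check the receiver's indifference given the server's mix p = 3/5:
  payoff from cover Wide = -11/5; payoff from cover Body = -11/5 — equal.
Check the server's indifference given the receiver's mix q = 3/5:
  payoff from serve Body = 11/5; payoff from serve Wide = 11/5 — equal.
Both players are indifferent, so neither can profitably deviate.

Yes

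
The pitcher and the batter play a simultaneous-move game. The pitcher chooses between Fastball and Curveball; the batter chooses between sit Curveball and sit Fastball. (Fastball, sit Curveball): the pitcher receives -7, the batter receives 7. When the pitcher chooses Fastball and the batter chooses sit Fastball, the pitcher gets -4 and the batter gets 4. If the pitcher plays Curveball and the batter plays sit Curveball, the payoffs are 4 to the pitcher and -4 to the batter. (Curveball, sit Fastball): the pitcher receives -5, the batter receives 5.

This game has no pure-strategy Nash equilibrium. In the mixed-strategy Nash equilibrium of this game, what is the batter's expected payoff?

17/4

The batter's indifference between sit Curveball and sit Fastball determines the pitcher's mixing probability p:
  the batter's payoff to sit Curveball: p·7 + (1−p)·(-4) = 11p - 4
  the batter's payoff to sit Fastball: p·4 + (1−p)·5 = -p + 5
  11p - 4 = -p + 5  ⇒  12p = 9  ⇒  p = 3/4.
At equilibrium the batter is indifferent across columns, so the batter's payoff equals the payoff from sit Curveball: (3/4)·7 + (1/4)·(-4) = 17/4.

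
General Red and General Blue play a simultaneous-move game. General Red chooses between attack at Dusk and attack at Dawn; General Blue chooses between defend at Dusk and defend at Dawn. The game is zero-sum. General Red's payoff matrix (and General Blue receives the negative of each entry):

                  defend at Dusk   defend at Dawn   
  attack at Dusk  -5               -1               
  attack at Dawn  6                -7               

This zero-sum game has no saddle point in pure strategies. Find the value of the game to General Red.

General Blue's mix must leave General Red indifferent between attack at Dusk and attack at Dawn.
  General Red's expected payoff from attack at Dusk: q·(-5) + (1−q)·(-1) = -4q - 1
  General Red's expected payoff from attack at Dawn: q·6 + (1−q)·(-7) = 13q - 7
  -4q - 1 = 13q - 7  ⇒  -17q = -6  ⇒  q = 6/17.
The value is General Red's expected payoff against this mix (using attack at Dusk): (6/17)·(-5) + (11/17)·(-1) = -41/17.

v = -41/17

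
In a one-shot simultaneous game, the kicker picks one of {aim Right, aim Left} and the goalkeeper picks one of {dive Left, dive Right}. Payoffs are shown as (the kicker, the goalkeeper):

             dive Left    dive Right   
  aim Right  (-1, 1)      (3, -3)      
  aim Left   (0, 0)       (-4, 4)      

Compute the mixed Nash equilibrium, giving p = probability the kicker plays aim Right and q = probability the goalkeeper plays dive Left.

Set the goalkeeper's expected payoff from dive Left equal to that from dive Right:
  the goalkeeper's payoff from dive Left: p·1 + (1−p)·0 = p
  the goalkeeper's payoff from dive Right: p·(-3) + (1−p)·4 = -7p + 4
  p = -7p + 4  ⇒  8p = 4  ⇒  p = 1/2.
In a mixed equilibrium the kicker is indifferent between aim Right and aim Left; this condition fixes q.
  the kicker's expected payoff from aim Right: q·(-1) + (1−q)·3 = -4q + 3
  the kicker's expected payoff from aim Left: q·0 + (1−q)·(-4) = 4q - 4
  -4q + 3 = 4q - 4  ⇒  -8q = -7  ⇒  q = 7/8.

p = 1/2, q = 7/8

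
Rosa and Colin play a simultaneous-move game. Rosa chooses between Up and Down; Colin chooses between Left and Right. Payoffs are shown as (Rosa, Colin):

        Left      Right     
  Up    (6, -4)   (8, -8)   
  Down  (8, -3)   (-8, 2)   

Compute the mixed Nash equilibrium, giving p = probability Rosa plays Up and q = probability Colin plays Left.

Colin's indifference between Left and Right determines Rosa's mixing probability p:
  Colin's payoff to Left: p·(-4) + (1−p)·(-3) = -p - 3
  Colin's payoff to Right: p·(-8) + (1−p)·2 = -10p + 2
  -p - 3 = -10p + 2  ⇒  9p = 5  ⇒  p = 5/9.
Rosa's indifference between Up and Down determines Colin's mixing probability q:
  Rosa's expected payoff from Up: q·6 + (1−q)·8 = -2q + 8
  Rosa's expected payoff from Down: q·8 + (1−q)·(-8) = 16q - 8
  -2q + 8 = 16q - 8  ⇒  -18q = -16  ⇒  q = 8/9.

p = 5/9, q = 8/9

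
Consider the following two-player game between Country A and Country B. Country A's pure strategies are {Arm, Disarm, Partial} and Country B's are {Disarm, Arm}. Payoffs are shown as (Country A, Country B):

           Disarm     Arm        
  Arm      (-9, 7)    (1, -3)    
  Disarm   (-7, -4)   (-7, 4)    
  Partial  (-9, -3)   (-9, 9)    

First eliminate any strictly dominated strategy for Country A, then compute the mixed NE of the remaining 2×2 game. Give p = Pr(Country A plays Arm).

p = 4/9

Country A's strategy Partial is strictly dominated by Disarm: -7 > -9 and -7 > -9. Eliminate Partial.
Set Country B's expected payoff from Disarm equal to that from Arm:
  Country B's expected payoff from Disarm: p·7 + (1−p)·(-4) = 11p - 4
  Country B's expected payoff from Arm: p·(-3) + (1−p)·4 = -7p + 4
  11p - 4 = -7p + 4  ⇒  18p = 8  ⇒  p = 4/9.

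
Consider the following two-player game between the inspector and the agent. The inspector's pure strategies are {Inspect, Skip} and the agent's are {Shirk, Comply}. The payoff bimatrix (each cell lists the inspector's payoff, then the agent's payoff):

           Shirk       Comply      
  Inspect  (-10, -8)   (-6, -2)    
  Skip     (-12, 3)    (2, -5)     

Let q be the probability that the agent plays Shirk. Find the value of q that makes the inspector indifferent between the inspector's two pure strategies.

q = 4/5

For the inspector to be willing to mix, the inspector must be indifferent between Inspect and Skip, which pins down the agent's mix.
  the inspector's payoff to Inspect: q·(-10) + (1−q)·(-6) = -4q - 6
  the inspector's payoff to Skip: q·(-12) + (1−q)·2 = -14q + 2
  -4q - 6 = -14q + 2  ⇒  10q = 8  ⇒  q = 4/5.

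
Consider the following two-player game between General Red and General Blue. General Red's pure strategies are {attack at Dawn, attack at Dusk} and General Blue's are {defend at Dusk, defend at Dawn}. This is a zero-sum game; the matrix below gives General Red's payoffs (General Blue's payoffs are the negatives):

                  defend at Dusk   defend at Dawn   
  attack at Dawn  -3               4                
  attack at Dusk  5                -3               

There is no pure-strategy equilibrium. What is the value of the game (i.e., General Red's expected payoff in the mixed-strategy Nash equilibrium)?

v = 11/15

Set General Red's expected payoff from attack at Dawn equal to that from attack at Dusk:
  General Red's payoff to attack at Dawn: q·(-3) + (1−q)·4 = -7q + 4
  General Red's payoff to attack at Dusk: q·5 + (1−q)·(-3) = 8q - 3
  -7q + 4 = 8q - 3  ⇒  -15q = -7  ⇒  q = 7/15.
The value is General Red's expected payoff against this mix (using attack at Dawn): (7/15)·(-3) + (8/15)·4 = 11/15.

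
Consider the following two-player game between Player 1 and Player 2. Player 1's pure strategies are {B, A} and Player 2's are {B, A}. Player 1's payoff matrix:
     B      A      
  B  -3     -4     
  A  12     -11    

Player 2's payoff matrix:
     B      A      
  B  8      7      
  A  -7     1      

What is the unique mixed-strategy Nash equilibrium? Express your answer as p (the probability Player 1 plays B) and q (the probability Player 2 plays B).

p = 8/9, q = 7/22

For Player 2 to be willing to mix, Player 2 must be indifferent between B and A, which pins down Player 1's mix.
  Player 2's payoff from B: p·8 + (1−p)·(-7) = 15p - 7
  Player 2's payoff from A: p·7 + (1−p)·1 = 6p + 1
  15p - 7 = 6p + 1  ⇒  9p = 8  ⇒  p = 8/9.
Player 2's mix must leave Player 1 indifferent between B and A.
  Player 1's payoff to B: q·(-3) + (1−q)·(-4) = q - 4
  Player 1's payoff to A: q·12 + (1−q)·(-11) = 23q - 11
  q - 4 = 23q - 11  ⇒  -22q = -7  ⇒  q = 7/22.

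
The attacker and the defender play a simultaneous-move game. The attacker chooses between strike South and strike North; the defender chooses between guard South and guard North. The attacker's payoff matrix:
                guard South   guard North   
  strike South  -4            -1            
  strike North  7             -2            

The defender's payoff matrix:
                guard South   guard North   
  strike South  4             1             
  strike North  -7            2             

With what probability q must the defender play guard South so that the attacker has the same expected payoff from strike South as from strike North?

For the attacker to be willing to mix, the attacker must be indifferent between strike South and strike North, which pins down the defender's mix.
  the attacker's payoff from strike South: q·(-4) + (1−q)·(-1) = -3q - 1
  the attacker's payoff from strike North: q·7 + (1−q)·(-2) = 9q - 2
  -3q - 1 = 9q - 2  ⇒  -12q = -1  ⇒  q = 1/12.

q = 1/12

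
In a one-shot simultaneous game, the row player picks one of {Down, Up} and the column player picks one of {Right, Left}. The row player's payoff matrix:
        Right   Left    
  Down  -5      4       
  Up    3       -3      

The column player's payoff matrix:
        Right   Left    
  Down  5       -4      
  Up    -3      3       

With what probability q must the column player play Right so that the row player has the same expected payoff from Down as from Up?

q = 7/15

The column player's mix must leave the row player indifferent between Down and Up.
  the row player's payoff to Down: q·(-5) + (1−q)·4 = -9q + 4
  the row player's payoff to Up: q·3 + (1−q)·(-3) = 6q - 3
  -9q + 4 = 6q - 3  ⇒  -15q = -7  ⇒  q = 7/15.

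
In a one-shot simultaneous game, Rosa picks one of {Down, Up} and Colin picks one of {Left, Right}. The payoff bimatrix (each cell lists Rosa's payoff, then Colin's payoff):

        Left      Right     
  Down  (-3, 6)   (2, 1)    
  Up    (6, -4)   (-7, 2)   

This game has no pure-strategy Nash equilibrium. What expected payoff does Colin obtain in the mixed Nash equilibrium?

For Colin to be willing to mix, Colin must be indifferent between Left and Right, which pins down Rosa's mix.
  Colin's expected payoff from Left: p·6 + (1−p)·(-4) = 10p - 4
  Colin's expected payoff from Right: p·1 + (1−p)·2 = -p + 2
  10p - 4 = -p + 2  ⇒  11p = 6  ⇒  p = 6/11.
At equilibrium Colin is indifferent across columns, so Colin's payoff equals the payoff from Left: (6/11)·6 + (5/11)·(-4) = 16/11.

16/11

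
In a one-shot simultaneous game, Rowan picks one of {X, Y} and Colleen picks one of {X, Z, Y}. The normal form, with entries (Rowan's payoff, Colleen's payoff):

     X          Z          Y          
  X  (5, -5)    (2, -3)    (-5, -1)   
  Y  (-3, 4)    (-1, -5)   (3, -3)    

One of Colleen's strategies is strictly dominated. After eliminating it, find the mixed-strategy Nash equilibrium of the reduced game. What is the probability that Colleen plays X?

Colleen's strategy Z is strictly dominated by Y: -1 > -3 and -3 > -5. Eliminate Z.
Rowan's indifference between X and Y determines Colleen's mixing probability q:
  Rowan's expected payoff from X: q·5 + (1−q)·(-5) = 10q - 5
  Rowan's expected payoff from Y: q·(-3) + (1−q)·3 = -6q + 3
  10q - 5 = -6q + 3  ⇒  16q = 8  ⇒  q = 1/2.

q = 1/2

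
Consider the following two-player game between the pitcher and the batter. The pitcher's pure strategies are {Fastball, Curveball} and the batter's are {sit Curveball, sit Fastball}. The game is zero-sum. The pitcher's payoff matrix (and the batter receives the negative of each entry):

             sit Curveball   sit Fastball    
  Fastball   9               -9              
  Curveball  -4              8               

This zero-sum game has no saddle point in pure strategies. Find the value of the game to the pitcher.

For the pitcher to be willing to mix, the pitcher must be indifferent between Fastball and Curveball, which pins down the batter's mix.
  the pitcher's payoff from Fastball: q·9 + (1−q)·(-9) = 18q - 9
  the pitcher's payoff from Curveball: q·(-4) + (1−q)·8 = -12q + 8
  18q - 9 = -12q + 8  ⇒  30q = 17  ⇒  q = 17/30.
The value is the pitcher's expected payoff against this mix (using Fastball): (17/30)·9 + (13/30)·(-9) = 6/5.

v = 6/5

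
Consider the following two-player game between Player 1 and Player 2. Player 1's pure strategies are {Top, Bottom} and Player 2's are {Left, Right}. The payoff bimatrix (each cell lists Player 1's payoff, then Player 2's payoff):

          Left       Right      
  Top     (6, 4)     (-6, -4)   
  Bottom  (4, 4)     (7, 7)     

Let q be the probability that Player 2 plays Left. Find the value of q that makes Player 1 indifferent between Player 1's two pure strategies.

q = 13/15

For Player 1 to be willing to mix, Player 1 must be indifferent between Top and Bottom, which pins down Player 2's mix.
  Player 1's payoff from Top: q·6 + (1−q)·(-6) = 12q - 6
  Player 1's payoff from Bottom: q·4 + (1−q)·7 = -3q + 7
  12q - 6 = -3q + 7  ⇒  15q = 13  ⇒  q = 13/15.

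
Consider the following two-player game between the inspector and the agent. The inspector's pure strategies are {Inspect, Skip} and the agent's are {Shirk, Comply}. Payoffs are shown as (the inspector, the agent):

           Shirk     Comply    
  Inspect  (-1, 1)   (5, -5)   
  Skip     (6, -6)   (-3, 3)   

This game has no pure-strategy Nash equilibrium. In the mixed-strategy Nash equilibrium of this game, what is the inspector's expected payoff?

The inspector's indifference between Inspect and Skip determines the agent's mixing probability q:
  the inspector's payoff from Inspect: q·(-1) + (1−q)·5 = -6q + 5
  the inspector's payoff from Skip: q·6 + (1−q)·(-3) = 9q - 3
  -6q + 5 = 9q - 3  ⇒  -15q = -8  ⇒  q = 8/15.
At equilibrium the inspector is indifferent across rows, so the inspector's payoff equals the payoff from Inspect: (8/15)·(-1) + (7/15)·5 = 9/5.

9/5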